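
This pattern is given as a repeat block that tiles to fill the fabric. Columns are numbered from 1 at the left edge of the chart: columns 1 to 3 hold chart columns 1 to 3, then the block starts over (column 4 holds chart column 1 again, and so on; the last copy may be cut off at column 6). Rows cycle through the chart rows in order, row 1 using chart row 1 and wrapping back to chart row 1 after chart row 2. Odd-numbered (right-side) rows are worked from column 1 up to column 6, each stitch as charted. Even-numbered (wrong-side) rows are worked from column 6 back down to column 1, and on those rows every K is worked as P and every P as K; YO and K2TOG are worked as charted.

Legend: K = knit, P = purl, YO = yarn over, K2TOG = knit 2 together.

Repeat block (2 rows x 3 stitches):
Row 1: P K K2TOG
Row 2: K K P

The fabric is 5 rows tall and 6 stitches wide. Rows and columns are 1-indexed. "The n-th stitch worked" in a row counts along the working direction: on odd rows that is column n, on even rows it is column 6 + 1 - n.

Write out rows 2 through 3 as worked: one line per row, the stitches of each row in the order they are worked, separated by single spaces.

Row 2: chart row 2, WS - tiled (columns 1-6): K K P K K P; work from column 6 back to 1 with K<->P swapped.
Row 3: chart row 1, RS - tile across columns 1-6 and work as-is.

== ROWS AS WORKED ==
K P P K P P
P K K2TOG P K K2TOG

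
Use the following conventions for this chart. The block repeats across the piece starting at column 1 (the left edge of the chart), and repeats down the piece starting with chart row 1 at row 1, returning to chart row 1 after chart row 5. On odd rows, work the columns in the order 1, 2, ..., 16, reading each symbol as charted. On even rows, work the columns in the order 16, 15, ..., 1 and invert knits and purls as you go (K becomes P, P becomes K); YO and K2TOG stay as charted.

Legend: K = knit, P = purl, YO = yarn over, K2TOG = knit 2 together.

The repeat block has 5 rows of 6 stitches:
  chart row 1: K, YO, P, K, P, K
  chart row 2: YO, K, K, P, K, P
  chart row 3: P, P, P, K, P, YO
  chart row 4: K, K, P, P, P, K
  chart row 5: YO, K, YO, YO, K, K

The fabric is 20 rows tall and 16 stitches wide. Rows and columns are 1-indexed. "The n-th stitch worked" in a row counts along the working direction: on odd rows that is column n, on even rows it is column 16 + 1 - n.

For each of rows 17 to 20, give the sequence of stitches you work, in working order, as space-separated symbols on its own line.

Row 17: chart row 2, RS - tile across columns 1-16 and work as-is.
Row 18: chart row 3, WS - tiled (columns 1-16): P P P K P YO P P P K P YO P P P K; work from column 16 back to 1 with K<->P swapped.
Row 19: chart row 4, RS - tile across columns 1-16 and work as-is.
Row 20: chart row 5, WS - tiled (columns 1-16): YO K YO YO K K YO K YO YO K K YO K YO YO; work from column 16 back to 1 with K<->P swapped.

== ROWS AS WORKED ==
YO K K P K P YO K K P K P YO K K P
P K K K YO K P K K K YO K P K K K
K K P P P K K K P P P K K K P P
YO YO P YO P P YO YO P YO P P YO YO P YO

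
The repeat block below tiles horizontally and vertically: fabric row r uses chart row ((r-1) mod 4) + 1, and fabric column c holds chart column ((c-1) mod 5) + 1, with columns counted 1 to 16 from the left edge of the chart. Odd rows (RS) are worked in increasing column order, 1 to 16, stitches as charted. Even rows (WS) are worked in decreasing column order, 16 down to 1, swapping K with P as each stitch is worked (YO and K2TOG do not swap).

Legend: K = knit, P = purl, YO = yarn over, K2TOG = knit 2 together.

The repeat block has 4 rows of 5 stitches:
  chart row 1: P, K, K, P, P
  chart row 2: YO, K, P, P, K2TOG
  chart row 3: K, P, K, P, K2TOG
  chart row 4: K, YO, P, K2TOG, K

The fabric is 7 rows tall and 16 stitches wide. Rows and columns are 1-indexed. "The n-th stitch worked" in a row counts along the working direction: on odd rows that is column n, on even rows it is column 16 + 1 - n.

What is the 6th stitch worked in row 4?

Result:
P

Derivation:
Row 4: (4-1) mod 4 = 3, so use chart row 4. Even row -> WS.
Chart row 4 tiled across columns 1-16: K YO P K2TOG K K YO P K2TOG K K YO P K2TOG K K
WS: work from column 16 back to column 1 (reverse the tiled row), swapping K<->P (YO and K2TOG unchanged).
Row 4 as worked: P P K2TOG K YO P P K2TOG K YO P P K2TOG K YO P
The 6th stitch worked is P.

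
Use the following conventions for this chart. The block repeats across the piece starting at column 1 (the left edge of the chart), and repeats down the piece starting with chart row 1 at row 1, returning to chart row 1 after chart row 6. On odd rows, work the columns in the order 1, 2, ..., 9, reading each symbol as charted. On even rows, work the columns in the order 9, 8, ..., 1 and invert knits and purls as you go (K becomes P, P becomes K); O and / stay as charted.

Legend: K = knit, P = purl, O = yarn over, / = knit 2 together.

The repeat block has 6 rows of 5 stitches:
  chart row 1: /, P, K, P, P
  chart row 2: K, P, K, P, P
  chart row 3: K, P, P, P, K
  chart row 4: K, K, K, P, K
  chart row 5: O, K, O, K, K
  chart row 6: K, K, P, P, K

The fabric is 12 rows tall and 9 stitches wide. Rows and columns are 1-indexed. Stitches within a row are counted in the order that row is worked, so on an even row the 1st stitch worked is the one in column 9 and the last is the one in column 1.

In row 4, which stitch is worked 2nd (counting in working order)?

== STITCH ==
P

Derivation:
Row 4 uses chart row ((4-1) mod 6)+1 = 4. Row 4 is even, so WS.
Chart row 4 tiled across columns 1-9: K K K P K K K K P
WS row: flip the tiled sequence (start at column 9) and apply K<->P; O and / stay.
Row 4 as worked: K P P P P K P P P
Stitch 2 in working order -> P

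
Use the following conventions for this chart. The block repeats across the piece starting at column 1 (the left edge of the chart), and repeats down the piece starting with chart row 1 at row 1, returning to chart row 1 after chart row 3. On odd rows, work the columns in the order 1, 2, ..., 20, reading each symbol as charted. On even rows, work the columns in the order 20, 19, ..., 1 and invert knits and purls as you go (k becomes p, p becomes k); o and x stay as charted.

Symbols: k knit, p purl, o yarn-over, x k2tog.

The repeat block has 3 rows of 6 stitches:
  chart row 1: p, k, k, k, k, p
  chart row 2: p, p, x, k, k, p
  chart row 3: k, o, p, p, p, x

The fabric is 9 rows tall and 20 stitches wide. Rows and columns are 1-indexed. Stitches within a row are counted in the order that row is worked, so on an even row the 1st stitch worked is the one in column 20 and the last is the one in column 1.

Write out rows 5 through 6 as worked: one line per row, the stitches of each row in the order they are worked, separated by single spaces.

Row 5: chart row 2, RS - tile across columns 1-20 and work as-is.
Row 6: chart row 3, WS - tiled (columns 1-20): k o p p p x k o p p p x k o p p p x k o; work from column 20 back to 1 with k<->p swapped.

Rows as worked:
p p x k k p p p x k k p p p x k k p p p
o p x k k k o p x k k k o p x k k k o p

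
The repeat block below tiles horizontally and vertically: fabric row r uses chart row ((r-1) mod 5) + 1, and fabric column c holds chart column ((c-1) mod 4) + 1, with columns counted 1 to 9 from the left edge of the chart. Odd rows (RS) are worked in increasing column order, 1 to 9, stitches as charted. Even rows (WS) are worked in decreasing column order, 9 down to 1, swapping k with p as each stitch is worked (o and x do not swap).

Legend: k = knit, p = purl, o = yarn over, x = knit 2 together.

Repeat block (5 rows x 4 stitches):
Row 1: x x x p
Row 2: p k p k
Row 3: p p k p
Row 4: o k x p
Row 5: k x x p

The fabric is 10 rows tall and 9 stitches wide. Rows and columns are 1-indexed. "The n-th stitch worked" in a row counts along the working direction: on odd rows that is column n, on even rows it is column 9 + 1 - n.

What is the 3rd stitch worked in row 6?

Row 6: (6-1) mod 5 = 0, so use chart row 1. Even row -> WS.
Chart row 1 tiled across columns 1-9: x x x p x x x p x
WS: work from column 9 back to column 1 (reverse the tiled row), swapping k<->p (o and x unchanged).
Row 6 as worked: x k x x x k x x x
The 3rd stitch worked is x.

Result:
x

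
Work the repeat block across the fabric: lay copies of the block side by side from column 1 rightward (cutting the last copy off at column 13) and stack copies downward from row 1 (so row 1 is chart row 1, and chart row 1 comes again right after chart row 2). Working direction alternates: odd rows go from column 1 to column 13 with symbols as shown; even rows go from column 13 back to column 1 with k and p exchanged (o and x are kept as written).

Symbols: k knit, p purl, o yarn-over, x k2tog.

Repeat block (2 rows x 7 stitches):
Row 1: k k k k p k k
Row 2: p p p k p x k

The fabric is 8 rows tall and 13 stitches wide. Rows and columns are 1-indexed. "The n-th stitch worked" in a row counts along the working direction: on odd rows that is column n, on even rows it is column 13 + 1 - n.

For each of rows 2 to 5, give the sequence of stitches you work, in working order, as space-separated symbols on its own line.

Result:
x k p k k k p x k p k k k
k k k k p k k k k k k p k
x k p k k k p x k p k k k
k k k k p k k k k k k p k

Derivation:
Row 2: chart row 2, WS - tiled (columns 1-13): p p p k p x k p p p k p x; work from column 13 back to 1 with k<->p swapped.
Row 3: chart row 1, RS - tile across columns 1-13 and work as-is.
Row 4: chart row 2, WS - tiled (columns 1-13): p p p k p x k p p p k p x; work from column 13 back to 1 with k<->p swapped.
Row 5: chart row 1, RS - tile across columns 1-13 and work as-is.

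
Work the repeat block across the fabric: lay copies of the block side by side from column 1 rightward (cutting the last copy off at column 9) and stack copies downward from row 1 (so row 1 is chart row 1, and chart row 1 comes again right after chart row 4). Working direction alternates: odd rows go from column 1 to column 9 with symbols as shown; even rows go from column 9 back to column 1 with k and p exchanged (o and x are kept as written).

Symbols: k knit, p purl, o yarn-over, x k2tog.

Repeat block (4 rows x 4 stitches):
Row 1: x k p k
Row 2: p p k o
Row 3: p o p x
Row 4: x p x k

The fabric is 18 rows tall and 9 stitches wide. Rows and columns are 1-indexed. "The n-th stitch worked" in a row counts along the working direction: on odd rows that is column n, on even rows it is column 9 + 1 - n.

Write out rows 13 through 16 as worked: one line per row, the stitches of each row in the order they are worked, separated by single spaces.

Rows as worked:
x k p k x k p k x
k o p k k o p k k
p o p x p o p x p
x p x k x p x k x

Derivation:
Row 13: chart row 1, RS - tile across columns 1-9 and work as-is.
Row 14: chart row 2, WS - tiled (columns 1-9): p p k o p p k o p; work from column 9 back to 1 with k<->p swapped.
Row 15: chart row 3, RS - tile across columns 1-9 and work as-is.
Row 16: chart row 4, WS - tiled (columns 1-9): x p x k x p x k x; work from column 9 back to 1 with k<->p swapped.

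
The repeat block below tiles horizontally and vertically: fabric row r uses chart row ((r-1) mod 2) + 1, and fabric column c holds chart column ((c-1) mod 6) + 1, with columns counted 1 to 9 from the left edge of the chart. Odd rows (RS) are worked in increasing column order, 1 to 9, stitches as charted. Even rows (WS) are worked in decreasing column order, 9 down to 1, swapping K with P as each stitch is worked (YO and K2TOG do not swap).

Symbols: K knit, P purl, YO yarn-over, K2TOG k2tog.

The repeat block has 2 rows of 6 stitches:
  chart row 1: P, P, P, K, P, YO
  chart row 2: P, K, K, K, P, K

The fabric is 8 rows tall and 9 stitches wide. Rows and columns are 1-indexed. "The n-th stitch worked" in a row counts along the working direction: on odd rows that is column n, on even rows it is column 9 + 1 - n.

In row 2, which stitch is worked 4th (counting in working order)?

Row 2: (2-1) mod 2 = 1, so use chart row 2. Even row -> WS.
Chart row 2 tiled across columns 1-9: P K K K P K P K K
WS row: flip the tiled sequence (start at column 9) and apply K<->P; YO and K2TOG stay.
Row 2 as worked: P P K P K P P P K
Counting 4 along the worked row gives P.

Stitch:
P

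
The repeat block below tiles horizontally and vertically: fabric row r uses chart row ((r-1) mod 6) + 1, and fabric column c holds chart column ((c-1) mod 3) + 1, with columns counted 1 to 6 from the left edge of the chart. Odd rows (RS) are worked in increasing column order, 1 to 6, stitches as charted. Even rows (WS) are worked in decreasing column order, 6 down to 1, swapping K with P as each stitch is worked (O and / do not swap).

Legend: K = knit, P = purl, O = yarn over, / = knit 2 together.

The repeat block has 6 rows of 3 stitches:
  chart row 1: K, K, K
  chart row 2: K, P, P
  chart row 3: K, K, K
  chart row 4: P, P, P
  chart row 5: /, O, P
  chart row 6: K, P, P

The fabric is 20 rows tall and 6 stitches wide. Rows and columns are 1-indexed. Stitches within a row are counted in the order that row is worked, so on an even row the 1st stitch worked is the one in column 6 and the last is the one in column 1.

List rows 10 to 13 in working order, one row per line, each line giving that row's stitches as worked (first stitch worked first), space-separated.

Result:
K K K K K K
/ O P / O P
K K P K K P
K K K K K K

Derivation:
Row 10: chart row 4, WS - tiled (columns 1-6): P P P P P P; work from column 6 back to 1 with K<->P swapped.
Row 11: chart row 5, RS - tile across columns 1-6 and work as-is.
Row 12: chart row 6, WS - tiled (columns 1-6): K P P K P P; work from column 6 back to 1 with K<->P swapped.
Row 13: chart row 1, RS - tile across columns 1-6 and work as-is.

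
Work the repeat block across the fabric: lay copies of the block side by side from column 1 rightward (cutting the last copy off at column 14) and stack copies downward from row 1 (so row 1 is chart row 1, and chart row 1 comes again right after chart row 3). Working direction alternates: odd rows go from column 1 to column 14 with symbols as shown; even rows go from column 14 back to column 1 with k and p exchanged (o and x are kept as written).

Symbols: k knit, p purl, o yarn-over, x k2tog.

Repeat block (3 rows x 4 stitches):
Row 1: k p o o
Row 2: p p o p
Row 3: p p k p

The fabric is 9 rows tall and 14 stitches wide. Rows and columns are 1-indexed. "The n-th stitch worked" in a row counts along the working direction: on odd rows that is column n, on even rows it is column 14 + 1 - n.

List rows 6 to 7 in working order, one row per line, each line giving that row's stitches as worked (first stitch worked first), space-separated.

Result:
k k k p k k k p k k k p k k
k p o o k p o o k p o o k p

Derivation:
Row 6: chart row 3, WS - tiled (columns 1-14): p p k p p p k p p p k p p p; work from column 14 back to 1 with k<->p swapped.
Row 7: chart row 1, RS - tile across columns 1-14 and work as-is.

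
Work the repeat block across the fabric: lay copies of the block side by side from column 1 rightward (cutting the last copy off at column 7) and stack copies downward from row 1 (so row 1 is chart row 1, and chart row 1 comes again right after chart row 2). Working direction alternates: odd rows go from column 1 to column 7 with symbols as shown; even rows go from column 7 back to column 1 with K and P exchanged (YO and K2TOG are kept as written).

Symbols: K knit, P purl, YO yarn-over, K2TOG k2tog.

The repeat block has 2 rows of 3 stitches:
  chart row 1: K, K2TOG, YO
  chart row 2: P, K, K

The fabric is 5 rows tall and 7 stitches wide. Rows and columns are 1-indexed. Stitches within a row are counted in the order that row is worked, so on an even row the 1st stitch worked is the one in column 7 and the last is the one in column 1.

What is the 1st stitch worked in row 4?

Result:
K

Derivation:
For row 4: chart row = ((4-1) mod 2) + 1 = 2; this is a WS (even) row.
Chart row 2 tiled across columns 1-7: P K K P K K P
Wrong side: read the tiled row from column 7 down to 1 and exchange K with P (leave YO, K2TOG).
Row 4 as worked: K P P K P P K
Counting 1 along the worked row gives K.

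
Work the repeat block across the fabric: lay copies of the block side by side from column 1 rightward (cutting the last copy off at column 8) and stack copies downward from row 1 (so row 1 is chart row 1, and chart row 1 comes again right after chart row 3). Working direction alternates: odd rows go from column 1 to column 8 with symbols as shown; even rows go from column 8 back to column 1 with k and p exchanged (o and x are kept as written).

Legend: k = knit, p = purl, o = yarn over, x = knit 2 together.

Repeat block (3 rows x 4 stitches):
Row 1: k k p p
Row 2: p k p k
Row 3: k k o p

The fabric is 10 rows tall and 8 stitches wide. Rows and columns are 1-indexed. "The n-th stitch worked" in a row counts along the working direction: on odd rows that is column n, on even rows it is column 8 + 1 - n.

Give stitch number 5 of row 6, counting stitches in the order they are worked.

Result:
k

Derivation:
Row 6 uses chart row ((6-1) mod 3)+1 = 3. Row 6 is even, so WS.
Chart row 3 tiled across columns 1-8: k k o p k k o p
WS: work from column 8 back to column 1 (reverse the tiled row), swapping k<->p (o and x unchanged).
Row 6 as worked: k o p p k o p p
The 5th stitch worked is k.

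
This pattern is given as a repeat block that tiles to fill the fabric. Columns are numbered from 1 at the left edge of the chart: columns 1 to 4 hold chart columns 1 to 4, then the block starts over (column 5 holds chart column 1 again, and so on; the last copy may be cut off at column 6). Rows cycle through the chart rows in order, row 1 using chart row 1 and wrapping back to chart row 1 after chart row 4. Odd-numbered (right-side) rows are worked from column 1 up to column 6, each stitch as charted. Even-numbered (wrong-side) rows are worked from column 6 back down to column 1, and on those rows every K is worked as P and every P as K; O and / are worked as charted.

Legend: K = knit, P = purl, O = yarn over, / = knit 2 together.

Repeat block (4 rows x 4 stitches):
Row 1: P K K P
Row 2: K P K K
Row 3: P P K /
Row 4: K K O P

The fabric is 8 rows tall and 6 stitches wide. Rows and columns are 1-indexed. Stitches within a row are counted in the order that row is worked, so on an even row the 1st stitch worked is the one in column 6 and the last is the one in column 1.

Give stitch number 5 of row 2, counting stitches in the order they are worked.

Row 2 uses chart row ((2-1) mod 4)+1 = 2. Row 2 is even, so WS.
Chart row 2 tiled across columns 1-6: K P K K K P
WS: work from column 6 back to column 1 (reverse the tiled row), swapping K<->P (O and / unchanged).
Row 2 as worked: K P P P K P
The 5th stitch worked is K.

== STITCH ==
K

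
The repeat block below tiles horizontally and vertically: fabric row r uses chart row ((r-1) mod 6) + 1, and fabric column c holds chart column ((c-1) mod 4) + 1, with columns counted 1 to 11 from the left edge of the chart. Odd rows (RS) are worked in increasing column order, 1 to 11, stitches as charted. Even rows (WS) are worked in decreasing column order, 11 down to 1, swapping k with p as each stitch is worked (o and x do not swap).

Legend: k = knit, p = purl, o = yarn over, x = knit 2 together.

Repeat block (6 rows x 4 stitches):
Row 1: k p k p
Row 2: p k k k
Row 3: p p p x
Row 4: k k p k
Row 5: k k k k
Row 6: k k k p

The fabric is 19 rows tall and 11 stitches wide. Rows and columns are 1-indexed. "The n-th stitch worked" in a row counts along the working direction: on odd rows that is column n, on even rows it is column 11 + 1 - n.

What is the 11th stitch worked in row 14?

Stitch:
k

Derivation:
Row 14: (14-1) mod 6 = 1, so use chart row 2. Even row -> WS.
Chart row 2 tiled across columns 1-11: p k k k p k k k p k k
Wrong side: read the tiled row from column 11 down to 1 and exchange k with p (leave o, x).
Row 14 as worked: p p k p p p k p p p k
Stitch 11 in working order -> k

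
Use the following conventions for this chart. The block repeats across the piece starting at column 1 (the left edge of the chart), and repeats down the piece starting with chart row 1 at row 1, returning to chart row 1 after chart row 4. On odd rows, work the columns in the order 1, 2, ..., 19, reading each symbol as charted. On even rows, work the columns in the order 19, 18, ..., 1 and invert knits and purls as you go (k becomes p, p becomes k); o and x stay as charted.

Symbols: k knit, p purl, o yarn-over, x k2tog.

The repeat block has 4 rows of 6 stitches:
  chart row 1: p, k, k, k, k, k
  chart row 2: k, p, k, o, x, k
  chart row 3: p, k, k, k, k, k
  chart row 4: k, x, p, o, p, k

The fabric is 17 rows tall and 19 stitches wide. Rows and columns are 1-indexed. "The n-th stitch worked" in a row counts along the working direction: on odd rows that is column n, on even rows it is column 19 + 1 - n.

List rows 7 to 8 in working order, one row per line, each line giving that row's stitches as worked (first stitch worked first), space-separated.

Result:
p k k k k k p k k k k k p k k k k k p
p p k o k x p p k o k x p p k o k x p

Derivation:
Row 7: chart row 3, RS - tile across columns 1-19 and work as-is.
Row 8: chart row 4, WS - tiled (columns 1-19): k x p o p k k x p o p k k x p o p k k; work from column 19 back to 1 with k<->p swapped.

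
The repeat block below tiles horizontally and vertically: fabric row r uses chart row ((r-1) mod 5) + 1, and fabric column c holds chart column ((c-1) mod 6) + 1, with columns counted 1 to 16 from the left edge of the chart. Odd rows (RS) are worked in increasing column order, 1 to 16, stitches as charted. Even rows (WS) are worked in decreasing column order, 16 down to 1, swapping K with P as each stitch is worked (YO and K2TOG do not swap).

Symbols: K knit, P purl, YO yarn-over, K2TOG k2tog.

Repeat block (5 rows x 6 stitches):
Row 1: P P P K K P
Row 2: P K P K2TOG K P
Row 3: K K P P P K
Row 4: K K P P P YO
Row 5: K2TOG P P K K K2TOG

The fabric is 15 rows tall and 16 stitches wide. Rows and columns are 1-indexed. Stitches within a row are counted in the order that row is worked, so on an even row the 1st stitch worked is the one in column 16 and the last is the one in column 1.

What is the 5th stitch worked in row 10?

For row 10: chart row = ((10-1) mod 5) + 1 = 5; this is a WS (even) row.
Chart row 5 tiled across columns 1-16: K2TOG P P K K K2TOG K2TOG P P K K K2TOG K2TOG P P K
WS: work from column 16 back to column 1 (reverse the tiled row), swapping K<->P (YO and K2TOG unchanged).
Row 10 as worked: P K K K2TOG K2TOG P P K K K2TOG K2TOG P P K K K2TOG
Stitch 5 in working order -> K2TOG

Result:
K2TOG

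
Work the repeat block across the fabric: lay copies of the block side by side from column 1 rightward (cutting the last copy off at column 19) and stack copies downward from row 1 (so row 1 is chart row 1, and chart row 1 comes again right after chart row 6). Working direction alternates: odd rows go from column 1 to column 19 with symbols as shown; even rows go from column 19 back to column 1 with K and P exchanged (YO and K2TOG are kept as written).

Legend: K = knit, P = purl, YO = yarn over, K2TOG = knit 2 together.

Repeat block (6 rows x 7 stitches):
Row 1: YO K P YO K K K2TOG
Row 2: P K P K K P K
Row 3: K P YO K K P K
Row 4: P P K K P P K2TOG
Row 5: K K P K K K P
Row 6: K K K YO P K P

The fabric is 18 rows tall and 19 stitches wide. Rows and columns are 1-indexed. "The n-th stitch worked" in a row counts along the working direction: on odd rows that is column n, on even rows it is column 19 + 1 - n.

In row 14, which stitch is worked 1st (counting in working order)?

Stitch:
P

Derivation:
For row 14: chart row = ((14-1) mod 6) + 1 = 2; this is a WS (even) row.
Chart row 2 tiled across columns 1-19: P K P K K P K P K P K K P K P K P K K
Wrong side: read the tiled row from column 19 down to 1 and exchange K with P (leave YO, K2TOG).
Row 14 as worked: P P K P K P K P P K P K P K P P K P K
The 1st stitch worked is P.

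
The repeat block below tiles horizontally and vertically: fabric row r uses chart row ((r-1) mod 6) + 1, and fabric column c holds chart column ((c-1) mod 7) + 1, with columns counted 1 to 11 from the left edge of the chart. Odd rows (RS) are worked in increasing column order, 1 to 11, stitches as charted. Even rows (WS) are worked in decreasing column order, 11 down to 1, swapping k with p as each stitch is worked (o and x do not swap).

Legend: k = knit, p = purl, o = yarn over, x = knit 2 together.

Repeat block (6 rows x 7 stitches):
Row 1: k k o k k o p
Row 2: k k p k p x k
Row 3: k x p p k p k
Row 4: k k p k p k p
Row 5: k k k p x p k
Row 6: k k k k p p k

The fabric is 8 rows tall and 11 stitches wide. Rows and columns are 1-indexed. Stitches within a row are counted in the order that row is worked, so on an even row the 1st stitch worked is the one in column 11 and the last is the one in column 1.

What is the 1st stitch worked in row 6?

Row 6 uses chart row ((6-1) mod 6)+1 = 6. Row 6 is even, so WS.
Chart row 6 tiled across columns 1-11: k k k k p p k k k k k
WS row: flip the tiled sequence (start at column 11) and apply k<->p; o and x stay.
Row 6 as worked: p p p p p k k p p p p
The 1st stitch worked is p.

== STITCH ==
p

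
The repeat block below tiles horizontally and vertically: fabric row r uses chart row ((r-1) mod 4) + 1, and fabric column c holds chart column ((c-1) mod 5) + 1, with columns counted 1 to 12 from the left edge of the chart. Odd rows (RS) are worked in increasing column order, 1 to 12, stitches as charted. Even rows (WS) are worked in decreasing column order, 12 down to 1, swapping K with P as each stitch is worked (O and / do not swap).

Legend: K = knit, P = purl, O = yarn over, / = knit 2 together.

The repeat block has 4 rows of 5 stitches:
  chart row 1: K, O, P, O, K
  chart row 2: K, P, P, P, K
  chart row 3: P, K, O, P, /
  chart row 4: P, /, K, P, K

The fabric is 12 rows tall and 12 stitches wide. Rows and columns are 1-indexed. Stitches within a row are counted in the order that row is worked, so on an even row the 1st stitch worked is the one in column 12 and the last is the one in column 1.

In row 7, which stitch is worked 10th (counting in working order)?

For row 7: chart row = ((7-1) mod 4) + 1 = 3; this is a RS (odd) row.
Chart row 3 tiled across columns 1-12: P K O P / P K O P / P K
RS row: no reversal, no swap; stitch n worked = column n.
The 10th stitch worked is /.

== STITCH ==
/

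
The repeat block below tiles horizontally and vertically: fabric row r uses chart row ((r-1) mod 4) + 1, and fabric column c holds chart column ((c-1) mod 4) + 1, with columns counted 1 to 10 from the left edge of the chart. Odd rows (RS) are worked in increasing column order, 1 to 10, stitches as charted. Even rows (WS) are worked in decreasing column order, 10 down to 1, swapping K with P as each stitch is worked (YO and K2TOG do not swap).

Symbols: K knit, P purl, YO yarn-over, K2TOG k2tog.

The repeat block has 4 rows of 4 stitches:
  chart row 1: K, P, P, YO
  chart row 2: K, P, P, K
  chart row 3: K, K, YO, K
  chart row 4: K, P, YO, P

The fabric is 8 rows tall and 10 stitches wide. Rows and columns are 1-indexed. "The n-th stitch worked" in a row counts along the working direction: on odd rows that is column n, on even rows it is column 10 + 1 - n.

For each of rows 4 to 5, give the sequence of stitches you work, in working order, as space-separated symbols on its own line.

Rows as worked:
K P K YO K P K YO K P
K P P YO K P P YO K P

Derivation:
Row 4: chart row 4, WS - tiled (columns 1-10): K P YO P K P YO P K P; work from column 10 back to 1 with K<->P swapped.
Row 5: chart row 1, RS - tile across columns 1-10 and work as-is.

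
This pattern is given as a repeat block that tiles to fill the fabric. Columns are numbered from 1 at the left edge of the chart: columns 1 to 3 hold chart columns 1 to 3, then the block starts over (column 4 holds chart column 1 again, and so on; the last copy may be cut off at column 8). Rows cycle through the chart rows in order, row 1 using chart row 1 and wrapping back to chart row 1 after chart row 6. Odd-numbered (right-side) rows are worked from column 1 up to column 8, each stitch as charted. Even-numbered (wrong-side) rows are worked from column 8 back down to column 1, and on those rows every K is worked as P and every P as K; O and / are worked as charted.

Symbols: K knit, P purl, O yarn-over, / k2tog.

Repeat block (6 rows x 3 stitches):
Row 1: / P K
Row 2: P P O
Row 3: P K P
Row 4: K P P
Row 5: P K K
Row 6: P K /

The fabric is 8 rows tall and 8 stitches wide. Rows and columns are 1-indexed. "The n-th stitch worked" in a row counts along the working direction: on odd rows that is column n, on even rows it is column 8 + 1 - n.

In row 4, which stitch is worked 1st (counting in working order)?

For row 4: chart row = ((4-1) mod 6) + 1 = 4; this is a WS (even) row.
Chart row 4 tiled across columns 1-8: K P P K P P K P
WS row: flip the tiled sequence (start at column 8) and apply K<->P; O and / stay.
Row 4 as worked: K P K K P K K P
Counting 1 along the worked row gives K.

== STITCH ==
K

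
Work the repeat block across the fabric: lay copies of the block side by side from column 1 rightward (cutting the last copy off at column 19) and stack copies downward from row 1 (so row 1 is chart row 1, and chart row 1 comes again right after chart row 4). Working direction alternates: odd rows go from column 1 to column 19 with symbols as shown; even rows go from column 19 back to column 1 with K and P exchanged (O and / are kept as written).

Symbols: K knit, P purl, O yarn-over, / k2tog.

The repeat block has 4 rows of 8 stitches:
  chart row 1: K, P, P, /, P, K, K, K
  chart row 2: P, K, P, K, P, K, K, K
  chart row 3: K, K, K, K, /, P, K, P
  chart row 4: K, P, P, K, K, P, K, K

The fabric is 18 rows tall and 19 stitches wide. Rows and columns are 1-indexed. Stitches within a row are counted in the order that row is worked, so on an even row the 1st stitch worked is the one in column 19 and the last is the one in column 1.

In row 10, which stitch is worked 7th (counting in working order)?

Row 10: (10-1) mod 4 = 1, so use chart row 2. Even row -> WS.
Chart row 2 tiled across columns 1-19: P K P K P K K K P K P K P K K K P K P
Wrong side: read the tiled row from column 19 down to 1 and exchange K with P (leave O, /).
Row 10 as worked: K P K P P P K P K P K P P P K P K P K
The 7th stitch worked is K.

Stitch:
K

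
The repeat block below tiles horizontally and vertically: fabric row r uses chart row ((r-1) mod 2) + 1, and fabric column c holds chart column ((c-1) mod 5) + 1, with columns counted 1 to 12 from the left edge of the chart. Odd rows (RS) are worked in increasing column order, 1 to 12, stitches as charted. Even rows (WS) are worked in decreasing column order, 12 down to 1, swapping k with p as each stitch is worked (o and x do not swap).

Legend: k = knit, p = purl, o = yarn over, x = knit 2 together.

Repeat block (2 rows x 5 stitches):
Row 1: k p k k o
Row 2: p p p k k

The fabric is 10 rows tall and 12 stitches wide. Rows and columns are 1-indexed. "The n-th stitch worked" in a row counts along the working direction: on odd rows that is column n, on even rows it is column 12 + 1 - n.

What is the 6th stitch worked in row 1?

For row 1: chart row = ((1-1) mod 2) + 1 = 1; this is a RS (odd) row.
Chart row 1 tiled across columns 1-12: k p k k o k p k k o k p
Right side: take the tiled row as-is (worked left to right from column 1).
Counting 6 along the worked row gives k.

== STITCH ==
k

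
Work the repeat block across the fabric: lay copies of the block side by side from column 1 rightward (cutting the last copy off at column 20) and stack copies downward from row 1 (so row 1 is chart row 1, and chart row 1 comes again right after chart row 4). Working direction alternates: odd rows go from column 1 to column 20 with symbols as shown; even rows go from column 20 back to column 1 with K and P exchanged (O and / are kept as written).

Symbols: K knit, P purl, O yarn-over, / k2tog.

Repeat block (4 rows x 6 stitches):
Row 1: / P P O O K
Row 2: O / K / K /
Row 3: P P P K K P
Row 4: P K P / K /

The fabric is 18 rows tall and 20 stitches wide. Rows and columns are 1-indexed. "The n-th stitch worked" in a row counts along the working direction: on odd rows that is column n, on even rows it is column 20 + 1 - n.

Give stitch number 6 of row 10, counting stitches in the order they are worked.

== STITCH ==
P

Derivation:
Row 10 uses chart row ((10-1) mod 4)+1 = 2. Row 10 is even, so WS.
Chart row 2 tiled across columns 1-20: O / K / K / O / K / K / O / K / K / O /
WS: work from column 20 back to column 1 (reverse the tiled row), swapping K<->P (O and / unchanged).
Row 10 as worked: / O / P / P / O / P / P / O / P / P / O
Counting 6 along the worked row gives P.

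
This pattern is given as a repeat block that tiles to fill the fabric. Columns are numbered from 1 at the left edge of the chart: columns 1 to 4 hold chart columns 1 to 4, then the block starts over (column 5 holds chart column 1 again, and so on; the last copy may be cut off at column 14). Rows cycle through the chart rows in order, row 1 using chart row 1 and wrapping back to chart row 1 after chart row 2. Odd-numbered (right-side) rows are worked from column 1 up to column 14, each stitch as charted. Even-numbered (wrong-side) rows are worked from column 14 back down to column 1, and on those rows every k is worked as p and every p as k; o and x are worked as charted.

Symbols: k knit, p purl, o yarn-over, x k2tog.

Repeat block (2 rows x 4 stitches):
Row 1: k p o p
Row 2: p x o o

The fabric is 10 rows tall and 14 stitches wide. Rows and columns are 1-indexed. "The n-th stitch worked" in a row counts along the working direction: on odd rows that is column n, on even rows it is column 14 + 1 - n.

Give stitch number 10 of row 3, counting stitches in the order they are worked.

For row 3: chart row = ((3-1) mod 2) + 1 = 1; this is a RS (odd) row.
Chart row 1 tiled across columns 1-14: k p o p k p o p k p o p k p
RS row: no reversal, no swap; stitch n worked = column n.
Stitch 10 in working order -> p

Stitch:
p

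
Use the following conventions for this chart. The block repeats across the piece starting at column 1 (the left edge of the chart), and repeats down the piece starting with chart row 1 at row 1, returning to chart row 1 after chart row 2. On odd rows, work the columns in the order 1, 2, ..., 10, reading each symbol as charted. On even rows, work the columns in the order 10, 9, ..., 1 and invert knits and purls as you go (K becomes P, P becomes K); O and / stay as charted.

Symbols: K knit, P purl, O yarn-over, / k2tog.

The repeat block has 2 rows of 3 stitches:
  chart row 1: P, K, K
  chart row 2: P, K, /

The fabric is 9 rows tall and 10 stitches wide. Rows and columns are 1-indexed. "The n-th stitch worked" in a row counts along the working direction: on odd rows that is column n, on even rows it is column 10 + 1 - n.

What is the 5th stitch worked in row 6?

Row 6: (6-1) mod 2 = 1, so use chart row 2. Even row -> WS.
Chart row 2 tiled across columns 1-10: P K / P K / P K / P
Wrong side: read the tiled row from column 10 down to 1 and exchange K with P (leave O, /).
Row 6 as worked: K / P K / P K / P K
Stitch 5 in working order -> /

Stitch:
/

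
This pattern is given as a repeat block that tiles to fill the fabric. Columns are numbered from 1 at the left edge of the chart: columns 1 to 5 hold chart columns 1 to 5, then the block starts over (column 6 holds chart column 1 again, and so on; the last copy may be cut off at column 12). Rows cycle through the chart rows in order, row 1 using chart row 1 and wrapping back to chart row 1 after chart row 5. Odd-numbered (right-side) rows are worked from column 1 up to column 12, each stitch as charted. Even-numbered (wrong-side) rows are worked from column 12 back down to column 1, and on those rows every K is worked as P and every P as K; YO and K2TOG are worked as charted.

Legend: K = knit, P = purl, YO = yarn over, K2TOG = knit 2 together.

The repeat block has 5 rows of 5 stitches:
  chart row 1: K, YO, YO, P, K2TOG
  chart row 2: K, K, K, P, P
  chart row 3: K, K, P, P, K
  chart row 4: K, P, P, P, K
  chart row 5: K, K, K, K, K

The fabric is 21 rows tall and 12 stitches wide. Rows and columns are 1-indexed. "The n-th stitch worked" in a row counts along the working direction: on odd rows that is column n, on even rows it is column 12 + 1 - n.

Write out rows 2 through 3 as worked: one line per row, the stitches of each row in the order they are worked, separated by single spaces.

== ROWS AS WORKED ==
P P K K P P P K K P P P
K K P P K K K P P K K K

Derivation:
Row 2: chart row 2, WS - tiled (columns 1-12): K K K P P K K K P P K K; work from column 12 back to 1 with K<->P swapped.
Row 3: chart row 3, RS - tile across columns 1-12 and work as-is.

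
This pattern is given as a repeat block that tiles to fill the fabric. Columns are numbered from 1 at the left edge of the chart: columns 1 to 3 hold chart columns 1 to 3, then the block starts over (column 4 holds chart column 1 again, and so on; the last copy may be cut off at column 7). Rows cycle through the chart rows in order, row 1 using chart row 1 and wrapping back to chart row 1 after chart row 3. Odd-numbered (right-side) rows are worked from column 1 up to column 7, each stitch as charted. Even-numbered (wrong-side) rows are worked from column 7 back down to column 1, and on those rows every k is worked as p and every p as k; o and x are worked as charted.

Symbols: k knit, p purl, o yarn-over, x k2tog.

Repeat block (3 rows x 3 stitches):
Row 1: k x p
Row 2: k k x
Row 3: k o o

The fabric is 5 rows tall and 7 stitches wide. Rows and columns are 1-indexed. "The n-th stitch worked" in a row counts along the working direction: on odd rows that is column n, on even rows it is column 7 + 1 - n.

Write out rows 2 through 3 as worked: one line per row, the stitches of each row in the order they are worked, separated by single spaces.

Row 2: chart row 2, WS - tiled (columns 1-7): k k x k k x k; work from column 7 back to 1 with k<->p swapped.
Row 3: chart row 3, RS - tile across columns 1-7 and work as-is.

== ROWS AS WORKED ==
p x p p x p p
k o o k o o k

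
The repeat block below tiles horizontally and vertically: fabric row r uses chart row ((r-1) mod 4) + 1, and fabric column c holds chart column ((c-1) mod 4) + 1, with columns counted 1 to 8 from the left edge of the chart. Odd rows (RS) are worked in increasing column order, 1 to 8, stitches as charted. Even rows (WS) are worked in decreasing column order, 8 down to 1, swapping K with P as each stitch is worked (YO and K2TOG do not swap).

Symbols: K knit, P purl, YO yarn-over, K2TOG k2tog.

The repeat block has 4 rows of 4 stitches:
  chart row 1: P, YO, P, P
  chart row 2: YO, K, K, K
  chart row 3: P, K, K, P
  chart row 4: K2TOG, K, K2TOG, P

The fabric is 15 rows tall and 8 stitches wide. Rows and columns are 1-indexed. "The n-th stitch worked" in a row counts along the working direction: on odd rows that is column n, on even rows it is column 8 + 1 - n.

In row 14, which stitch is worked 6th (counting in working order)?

Row 14 uses chart row ((14-1) mod 4)+1 = 2. Row 14 is even, so WS.
Chart row 2 tiled across columns 1-8: YO K K K YO K K K
WS: work from column 8 back to column 1 (reverse the tiled row), swapping K<->P (YO and K2TOG unchanged).
Row 14 as worked: P P P YO P P P YO
Counting 6 along the worked row gives P.

Result:
P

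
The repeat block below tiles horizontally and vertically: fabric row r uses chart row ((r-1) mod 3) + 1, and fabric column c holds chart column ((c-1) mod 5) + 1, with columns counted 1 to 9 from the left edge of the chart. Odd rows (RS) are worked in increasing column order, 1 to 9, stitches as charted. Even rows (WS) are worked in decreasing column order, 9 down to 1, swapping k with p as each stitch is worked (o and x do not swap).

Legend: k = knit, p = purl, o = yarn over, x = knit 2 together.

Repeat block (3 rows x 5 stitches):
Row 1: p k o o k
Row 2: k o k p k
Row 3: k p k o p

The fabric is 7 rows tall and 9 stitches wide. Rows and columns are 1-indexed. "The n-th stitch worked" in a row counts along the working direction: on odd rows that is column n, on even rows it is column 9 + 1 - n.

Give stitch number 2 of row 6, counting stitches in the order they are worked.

Result:
p

Derivation:
Row 6 uses chart row ((6-1) mod 3)+1 = 3. Row 6 is even, so WS.
Chart row 3 tiled across columns 1-9: k p k o p k p k o
WS row: flip the tiled sequence (start at column 9) and apply k<->p; o and x stay.
Row 6 as worked: o p k p k o p k p
Stitch 2 in working order -> p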